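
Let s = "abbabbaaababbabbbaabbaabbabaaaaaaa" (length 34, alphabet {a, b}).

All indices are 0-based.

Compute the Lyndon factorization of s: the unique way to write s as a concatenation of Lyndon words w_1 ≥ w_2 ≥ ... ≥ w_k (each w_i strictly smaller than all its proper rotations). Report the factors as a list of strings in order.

emit factor 1: 'abb' (i=0, period=3)
emit factor 2: 'abb' (i=3, period=3)
emit factor 3: 'aaababbabbbaabbaabbab' (i=6, period=21)
emit factor 4: 'a' (i=27, period=1)
emit factor 5: 'a' (i=28, period=1)
emit factor 6: 'a' (i=29, period=1)
emit factor 7: 'a' (i=30, period=1)
emit factor 8: 'a' (i=31, period=1)
emit factor 9: 'a' (i=32, period=1)
emit factor 10: 'a' (i=33, period=1)

["abb", "abb", "aaababbabbbaabbaabbab", "a", "a", "a", "a", "a", "a", "a"]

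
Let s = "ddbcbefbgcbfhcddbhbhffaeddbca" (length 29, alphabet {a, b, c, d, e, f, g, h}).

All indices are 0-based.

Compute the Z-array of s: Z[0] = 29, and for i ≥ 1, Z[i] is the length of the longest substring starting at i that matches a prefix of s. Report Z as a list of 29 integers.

Z[0]=29
i=1: outside box; Z[1]=1 scan→box=[1,2)
i=2: outside box; Z[2]=0
i=3: outside box; Z[3]=0
i=4: outside box; Z[4]=0
i=5: outside box; Z[5]=0
i=6: outside box; Z[6]=0
i=7: outside box; Z[7]=0
i=8: outside box; Z[8]=0
i=9: outside box; Z[9]=0
i=10: outside box; Z[10]=0
i=11: outside box; Z[11]=0
i=12: outside box; Z[12]=0
i=13: outside box; Z[13]=0
i=14: outside box; Z[14]=3 scan→box=[14,17)
i=15: min(r-i=2, Z[1]=1)=1; Z[15]=1
i=16: min(r-i=1, Z[2]=0)=0; Z[16]=0
i=17: outside box; Z[17]=0
i=18: outside box; Z[18]=0
i=19: outside box; Z[19]=0
i=20: outside box; Z[20]=0
i=21: outside box; Z[21]=0
i=22: outside box; Z[22]=0
i=23: outside box; Z[23]=0
i=24: outside box; Z[24]=4 scan→box=[24,28)
i=25: min(r-i=3, Z[1]=1)=1; Z[25]=1
i=26: min(r-i=2, Z[2]=0)=0; Z[26]=0
i=27: min(r-i=1, Z[3]=0)=0; Z[27]=0
i=28: outside box; Z[28]=0

[29, 1, 0, 0, 0, 0, 0, 0, 0, 0, 0, 0, 0, 0, 3, 1, 0, 0, 0, 0, 0, 0, 0, 0, 4, 1, 0, 0, 0]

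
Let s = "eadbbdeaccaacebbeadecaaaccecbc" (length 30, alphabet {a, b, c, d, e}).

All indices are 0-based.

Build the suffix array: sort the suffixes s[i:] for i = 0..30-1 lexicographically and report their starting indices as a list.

[21, 22, 10, 7, 23, 11, 1, 17, 3, 14, 28, 4, 15, 29, 20, 9, 27, 8, 24, 12, 25, 2, 5, 18, 6, 0, 16, 13, 19, 26]

rank | idx | suffix
   0 |  21 | aaaccecbc
   1 |  22 | aaccecbc
   2 |  10 | aacebbeadecaaaccecbc
   3 |   7 | accaacebbeadecaaaccecbc
   4 |  23 | accecbc
   5 |  11 | acebbeadecaaaccecbc
   6 |   1 | adbbdeaccaacebbeadecaaaccecbc
   7 |  17 | adecaaaccecbc
   8 |   3 | bbdeaccaacebbeadecaaaccecbc
   9 |  14 | bbeadecaaaccecbc
  10 |  28 | bc
  11 |   4 | bdeaccaacebbeadecaaaccecbc
  12 |  15 | beadecaaaccecbc
  13 |  29 | c
  14 |  20 | caaaccecbc
  15 |   9 | caacebbeadecaaaccecbc
  16 |  27 | cbc
  17 |   8 | ccaacebbeadecaaaccecbc
  18 |  24 | ccecbc
  19 |  12 | cebbeadecaaaccecbc
  20 |  25 | cecbc
  21 |   2 | dbbdeaccaacebbeadecaaaccecbc
  22 |   5 | deaccaacebbeadecaaaccecbc
  23 |  18 | decaaaccecbc
  24 |   6 | eaccaacebbeadecaaaccecbc
  25 |   0 | eadbbdeaccaacebbeadecaaaccecbc
  26 |  16 | eadecaaaccecbc
  27 |  13 | ebbeadecaaaccecbc
  28 |  19 | ecaaaccecbc
  29 |  26 | ecbc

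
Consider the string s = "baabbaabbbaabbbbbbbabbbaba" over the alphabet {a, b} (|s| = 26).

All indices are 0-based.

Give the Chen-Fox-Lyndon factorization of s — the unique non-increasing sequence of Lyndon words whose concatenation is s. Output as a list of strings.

emit factor 1: 'b' (i=0, period=1)
emit factor 2: 'aabbaabbbaabbbbbbbabbbab' (i=1, period=24)
emit factor 3: 'a' (i=25, period=1)

["b", "aabbaabbbaabbbbbbbabbbab", "a"]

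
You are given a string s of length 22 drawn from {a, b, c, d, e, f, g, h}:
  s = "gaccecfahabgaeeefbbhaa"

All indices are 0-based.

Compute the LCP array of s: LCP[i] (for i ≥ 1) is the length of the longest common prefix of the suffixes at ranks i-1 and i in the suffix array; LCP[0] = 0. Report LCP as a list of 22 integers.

rank→(start, suffix):
  0 → (21, 'a')
  1 → (20, 'aa')
  2 → (9, 'abgaeeefbbhaa')
  3 → (1, 'accecfahabgaeeefbbhaa')
  4 → (12, 'aeeefbbhaa')
  5 → (7, 'ahabgaeeefbbhaa')
  6 → (17, 'bbhaa')
  7 → (10, 'bgaeeefbbhaa')
  8 → (18, 'bhaa')
  9 → (2, 'ccecfahabgaeeefbbhaa')
  10 → (3, 'cecfahabgaeeefbbhaa')
  11 → (5, 'cfahabgaeeefbbhaa')
  12 → (4, 'ecfahabgaeeefbbhaa')
  13 → (13, 'eeefbbhaa')
  14 → (14, 'eefbbhaa')
  15 → (15, 'efbbhaa')
  16 → (6, 'fahabgaeeefbbhaa')
  17 → (16, 'fbbhaa')
  18 → (0, 'gaccecfahabgaeeefbbhaa')
  19 → (11, 'gaeeefbbhaa')
  20 → (19, 'haa')
  21 → (8, 'habgaeeefbbhaa')

SA = [21, 20, 9, 1, 12, 7, 17, 10, 18, 2, 3, 5, 4, 13, 14, 15, 6, 16, 0, 11, 19, 8]
rank  pair      lcp
   1  s[21:],s[20:]  1  'a'
   2  s[20:],s[9:]  1  'a'
   3  s[9:],s[1:]  1  'a'
   4  s[1:],s[12:]  1  'a'
   5  s[12:],s[7:]  1  'a'
   6  s[7:],s[17:]  0  ''
   7  s[17:],s[10:]  1  'b'
   8  s[10:],s[18:]  1  'b'
   9  s[18:],s[2:]  0  ''
  10  s[2:],s[3:]  1  'c'
  11  s[3:],s[5:]  1  'c'
  12  s[5:],s[4:]  0  ''
  13  s[4:],s[13:]  1  'e'
  14  s[13:],s[14:]  2  'ee'
  15  s[14:],s[15:]  1  'e'
  16  s[15:],s[6:]  0  ''
  17  s[6:],s[16:]  1  'f'
  18  s[16:],s[0:]  0  ''
  19  s[0:],s[11:]  2  'ga'
  20  s[11:],s[19:]  0  ''
  21  s[19:],s[8:]  2  'ha'

[0, 1, 1, 1, 1, 1, 0, 1, 1, 0, 1, 1, 0, 1, 2, 1, 0, 1, 0, 2, 0, 2]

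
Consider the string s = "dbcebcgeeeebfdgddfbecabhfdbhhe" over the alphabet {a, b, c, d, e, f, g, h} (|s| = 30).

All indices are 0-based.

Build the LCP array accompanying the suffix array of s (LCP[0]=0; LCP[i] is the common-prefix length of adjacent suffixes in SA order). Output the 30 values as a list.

rank→(start, suffix):
  0 → (21, 'abhfdbhhe')
  1 → (1, 'bcebcgeeeebfdgddfbecabhfdbhhe')
  2 → (4, 'bcgeeeebfdgddfbecabhfdbhhe')
  3 → (18, 'becabhfdbhhe')
  4 → (11, 'bfdgddfbecabhfdbhhe')
  5 → (22, 'bhfdbhhe')
  6 → (26, 'bhhe')
  7 → (20, 'cabhfdbhhe')
  8 → (2, 'cebcgeeeebfdgddfbecabhfdbhhe')
  9 → (5, 'cgeeeebfdgddfbecabhfdbhhe')
  10 → (0, 'dbcebcgeeeebfdgddfbecabhfdbhhe')
  11 → (25, 'dbhhe')
  12 → (15, 'ddfbecabhfdbhhe')
  13 → (16, 'dfbecabhfdbhhe')
  14 → (13, 'dgddfbecabhfdbhhe')
  15 → (29, 'e')
  16 → (3, 'ebcgeeeebfdgddfbecabhfdbhhe')
  17 → (10, 'ebfdgddfbecabhfdbhhe')
  18 → (19, 'ecabhfdbhhe')
  19 → (9, 'eebfdgddfbecabhfdbhhe')
  20 → (8, 'eeebfdgddfbecabhfdbhhe')
  21 → (7, 'eeeebfdgddfbecabhfdbhhe')
  22 → (17, 'fbecabhfdbhhe')
  23 → (24, 'fdbhhe')
  24 → (12, 'fdgddfbecabhfdbhhe')
  25 → (14, 'gddfbecabhfdbhhe')
  26 → (6, 'geeeebfdgddfbecabhfdbhhe')
  27 → (28, 'he')
  28 → (23, 'hfdbhhe')
  29 → (27, 'hhe')

SA = [21, 1, 4, 18, 11, 22, 26, 20, 2, 5, 0, 25, 15, 16, 13, 29, 3, 10, 19, 9, 8, 7, 17, 24, 12, 14, 6, 28, 23, 27]
rank  pair      lcp
   1  s[21:],s[1:]  0  ''
   2  s[1:],s[4:]  2  'bc'
   3  s[4:],s[18:]  1  'b'
   4  s[18:],s[11:]  1  'b'
   5  s[11:],s[22:]  1  'b'
   6  s[22:],s[26:]  2  'bh'
   7  s[26:],s[20:]  0  ''
   8  s[20:],s[2:]  1  'c'
   9  s[2:],s[5:]  1  'c'
  10  s[5:],s[0:]  0  ''
  11  s[0:],s[25:]  2  'db'
  12  s[25:],s[15:]  1  'd'
  13  s[15:],s[16:]  1  'd'
  14  s[16:],s[13:]  1  'd'
  15  s[13:],s[29:]  0  ''
  16  s[29:],s[3:]  1  'e'
  17  s[3:],s[10:]  2  'eb'
  18  s[10:],s[19:]  1  'e'
  19  s[19:],s[9:]  1  'e'
  20  s[9:],s[8:]  2  'ee'
  21  s[8:],s[7:]  3  'eee'
  22  s[7:],s[17:]  0  ''
  23  s[17:],s[24:]  1  'f'
  24  s[24:],s[12:]  2  'fd'
  25  s[12:],s[14:]  0  ''
  26  s[14:],s[6:]  1  'g'
  27  s[6:],s[28:]  0  ''
  28  s[28:],s[23:]  1  'h'
  29  s[23:],s[27:]  1  'h'

[0, 0, 2, 1, 1, 1, 2, 0, 1, 1, 0, 2, 1, 1, 1, 0, 1, 2, 1, 1, 2, 3, 0, 1, 2, 0, 1, 0, 1, 1]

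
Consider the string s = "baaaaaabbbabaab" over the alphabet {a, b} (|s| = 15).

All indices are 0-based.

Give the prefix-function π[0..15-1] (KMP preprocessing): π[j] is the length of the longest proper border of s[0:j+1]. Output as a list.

[0, 0, 0, 0, 0, 0, 0, 1, 1, 1, 2, 1, 2, 3, 1]

π[0] = 0
j=1 s[j]='a': π[1]=0 (border '')
j=2 s[j]='a': π[2]=0 (border '')
j=3 s[j]='a': π[3]=0 (border '')
j=4 s[j]='a': π[4]=0 (border '')
j=5 s[j]='a': π[5]=0 (border '')
j=6 s[j]='a': π[6]=0 (border '')
j=7 s[j]='b': π[7]=1 (border 'b')
j=8 s[j]='b': k: 1→0; π[8]=1 (border 'b')
j=9 s[j]='b': k: 1→0; π[9]=1 (border 'b')
j=10 s[j]='a': π[10]=2 (border 'ba')
j=11 s[j]='b': k: 2→0; π[11]=1 (border 'b')
j=12 s[j]='a': π[12]=2 (border 'ba')
j=13 s[j]='a': π[13]=3 (border 'baa')
j=14 s[j]='b': k: 3→0; π[14]=1 (border 'b')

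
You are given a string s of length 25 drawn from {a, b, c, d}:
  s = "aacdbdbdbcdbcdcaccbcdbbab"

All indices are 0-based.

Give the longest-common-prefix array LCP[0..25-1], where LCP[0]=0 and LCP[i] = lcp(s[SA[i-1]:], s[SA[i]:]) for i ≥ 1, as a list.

[0, 1, 1, 2, 0, 1, 1, 1, 4, 3, 1, 3, 0, 1, 1, 1, 3, 3, 2, 0, 2, 4, 2, 4, 1]

rank→(start, suffix):
  0 → (0, 'aacdbdbdbcdbcdcaccbcdbbab')
  1 → (23, 'ab')
  2 → (15, 'accbcdbbab')
  3 → (1, 'acdbdbdbcdbcdcaccbcdbbab')
  4 → (24, 'b')
  5 → (22, 'bab')
  6 → (21, 'bbab')
  7 → (18, 'bcdbbab')
  8 → (8, 'bcdbcdcaccbcdbbab')
  9 → (11, 'bcdcaccbcdbbab')
  10 → (6, 'bdbcdbcdcaccbcdbbab')
  11 → (4, 'bdbdbcdbcdcaccbcdbbab')
  12 → (14, 'caccbcdbbab')
  13 → (17, 'cbcdbbab')
  14 → (16, 'ccbcdbbab')
  15 → (19, 'cdbbab')
  16 → (9, 'cdbcdcaccbcdbbab')
  17 → (2, 'cdbdbdbcdbcdcaccbcdbbab')
  18 → (12, 'cdcaccbcdbbab')
  19 → (20, 'dbbab')
  20 → (7, 'dbcdbcdcaccbcdbbab')
  21 → (10, 'dbcdcaccbcdbbab')
  22 → (5, 'dbdbcdbcdcaccbcdbbab')
  23 → (3, 'dbdbdbcdbcdcaccbcdbbab')
  24 → (13, 'dcaccbcdbbab')

SA = [0, 23, 15, 1, 24, 22, 21, 18, 8, 11, 6, 4, 14, 17, 16, 19, 9, 2, 12, 20, 7, 10, 5, 3, 13]
[i] adj suffixes → lcp
  [1] 0/23 → 1 ('a')
  [2] 23/15 → 1 ('a')
  [3] 15/1 → 2 ('ac')
  [4] 1/24 → 0 ('')
  [5] 24/22 → 1 ('b')
  [6] 22/21 → 1 ('b')
  [7] 21/18 → 1 ('b')
  [8] 18/8 → 4 ('bcdb')
  [9] 8/11 → 3 ('bcd')
  [10] 11/6 → 1 ('b')
  [11] 6/4 → 3 ('bdb')
  [12] 4/14 → 0 ('')
  [13] 14/17 → 1 ('c')
  [14] 17/16 → 1 ('c')
  [15] 16/19 → 1 ('c')
  [16] 19/9 → 3 ('cdb')
  [17] 9/2 → 3 ('cdb')
  [18] 2/12 → 2 ('cd')
  [19] 12/20 → 0 ('')
  [20] 20/7 → 2 ('db')
  [21] 7/10 → 4 ('dbcd')
  [22] 10/5 → 2 ('db')
  [23] 5/3 → 4 ('dbdb')
  [24] 3/13 → 1 ('d')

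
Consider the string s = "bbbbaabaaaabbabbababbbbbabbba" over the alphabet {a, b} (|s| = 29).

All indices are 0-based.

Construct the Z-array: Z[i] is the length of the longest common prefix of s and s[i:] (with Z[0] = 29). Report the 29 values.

Z[0]=29
i=1: i≥r, start 0; Z[1]=3 grow→box=[1,4)
i=2: min(r-i=2, Z[1]=3)=2; Z[2]=2
i=3: min(r-i=1, Z[2]=2)=1; Z[3]=1
i=4: i≥r, start 0; Z[4]=0
i=5: i≥r, start 0; Z[5]=0
i=6: i≥r, start 0; Z[6]=1 grow→box=[6,7)
i=7: i≥r, start 0; Z[7]=0
i=8: i≥r, start 0; Z[8]=0
i=9: i≥r, start 0; Z[9]=0
i=10: i≥r, start 0; Z[10]=0
i=11: i≥r, start 0; Z[11]=2 grow→box=[11,13)
i=12: min(r-i=1, Z[1]=3)=1; Z[12]=1
i=13: i≥r, start 0; Z[13]=0
i=14: i≥r, start 0; Z[14]=2 grow→box=[14,16)
i=15: min(r-i=1, Z[1]=3)=1; Z[15]=1
i=16: i≥r, start 0; Z[16]=0
i=17: i≥r, start 0; Z[17]=1 grow→box=[17,18)
i=18: i≥r, start 0; Z[18]=0
i=19: i≥r, start 0; Z[19]=4 grow→box=[19,23)
i=20: min(r-i=3, Z[1]=3)=3; Z[20]=5 grow→box=[20,25)
i=21: min(r-i=4, Z[1]=3)=3; Z[21]=3
i=22: min(r-i=3, Z[2]=2)=2; Z[22]=2
i=23: min(r-i=2, Z[3]=1)=1; Z[23]=1
i=24: min(r-i=1, Z[4]=0)=0; Z[24]=0
i=25: i≥r, start 0; Z[25]=3 grow→box=[25,28)
i=26: min(r-i=2, Z[1]=3)=2; Z[26]=2
i=27: min(r-i=1, Z[2]=2)=1; Z[27]=1
i=28: i≥r, start 0; Z[28]=0

[29, 3, 2, 1, 0, 0, 1, 0, 0, 0, 0, 2, 1, 0, 2, 1, 0, 1, 0, 4, 5, 3, 2, 1, 0, 3, 2, 1, 0]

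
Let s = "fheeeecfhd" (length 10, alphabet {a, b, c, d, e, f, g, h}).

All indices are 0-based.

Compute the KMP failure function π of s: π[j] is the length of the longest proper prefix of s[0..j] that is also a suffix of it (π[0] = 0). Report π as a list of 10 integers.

π[0] = 0
j=1 s[j]='h': π[1]=0 (border '')
j=2 s[j]='e': π[2]=0 (border '')
j=3 s[j]='e': π[3]=0 (border '')
j=4 s[j]='e': π[4]=0 (border '')
j=5 s[j]='e': π[5]=0 (border '')
j=6 s[j]='c': π[6]=0 (border '')
j=7 s[j]='f': π[7]=1 (border 'f')
j=8 s[j]='h': π[8]=2 (border 'fh')
j=9 s[j]='d': k: 2→0; π[9]=0 (border '')

[0, 0, 0, 0, 0, 0, 0, 1, 2, 0]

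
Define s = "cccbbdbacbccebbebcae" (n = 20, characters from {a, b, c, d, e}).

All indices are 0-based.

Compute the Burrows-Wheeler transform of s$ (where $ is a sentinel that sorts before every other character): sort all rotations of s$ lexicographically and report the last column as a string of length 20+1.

rank  rotation               last
    0  $cccbbdbacbccebbebcae  e
    1  acbccebbebcae$cccbbdb  b
    2  ae$cccbbdbacbccebbebc  c
    3  bacbccebbebcae$cccbbd  d
    4  bbdbacbccebbebcae$ccc  c
    5  bbebcae$cccbbdbacbcce  e
    6  bcae$cccbbdbacbccebbe  e
    7  bccebbebcae$cccbbdbac  c
    8  bdbacbccebbebcae$cccb  b
    9  bebcae$cccbbdbacbcceb  b
   10  cae$cccbbdbacbccebbeb  b
   11  cbbdbacbccebbebcae$cc  c
   12  cbccebbebcae$cccbbdba  a
   13  ccbbdbacbccebbebcae$c  c
   14  cccbbdbacbccebbebcae$  $
   15  ccebbebcae$cccbbdbacb  b
   16  cebbebcae$cccbbdbacbc  c
   17  dbacbccebbebcae$cccbb  b
   18  e$cccbbdbacbccebbebca  a
   19  ebbebcae$cccbbdbacbcc  c
   20  ebcae$cccbbdbacbccebb  b

ebcdceecbbbcac$bcbacb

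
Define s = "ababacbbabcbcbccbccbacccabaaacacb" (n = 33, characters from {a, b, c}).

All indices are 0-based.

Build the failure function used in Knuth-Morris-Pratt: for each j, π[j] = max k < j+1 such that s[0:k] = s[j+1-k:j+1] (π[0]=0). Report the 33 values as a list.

[0, 0, 1, 2, 3, 0, 0, 0, 1, 2, 0, 0, 0, 0, 0, 0, 0, 0, 0, 0, 1, 0, 0, 0, 1, 2, 3, 1, 1, 0, 1, 0, 0]

π[0] = 0
j=1 s[j]='b': π[1]=0 (border '')
j=2 s[j]='a': π[2]=1 (border 'a')
j=3 s[j]='b': π[3]=2 (border 'ab')
j=4 s[j]='a': π[4]=3 (border 'aba')
j=5 s[j]='c': k: 3→1→0; π[5]=0 (border '')
j=6 s[j]='b': π[6]=0 (border '')
j=7 s[j]='b': π[7]=0 (border '')
j=8 s[j]='a': π[8]=1 (border 'a')
j=9 s[j]='b': π[9]=2 (border 'ab')
j=10 s[j]='c': k: 2→0; π[10]=0 (border '')
j=11 s[j]='b': π[11]=0 (border '')
j=12 s[j]='c': π[12]=0 (border '')
j=13 s[j]='b': π[13]=0 (border '')
j=14 s[j]='c': π[14]=0 (border '')
j=15 s[j]='c': π[15]=0 (border '')
j=16 s[j]='b': π[16]=0 (border '')
j=17 s[j]='c': π[17]=0 (border '')
j=18 s[j]='c': π[18]=0 (border '')
j=19 s[j]='b': π[19]=0 (border '')
j=20 s[j]='a': π[20]=1 (border 'a')
j=21 s[j]='c': k: 1→0; π[21]=0 (border '')
j=22 s[j]='c': π[22]=0 (border '')
j=23 s[j]='c': π[23]=0 (border '')
j=24 s[j]='a': π[24]=1 (border 'a')
j=25 s[j]='b': π[25]=2 (border 'ab')
j=26 s[j]='a': π[26]=3 (border 'aba')
j=27 s[j]='a': k: 3→1→0; π[27]=1 (border 'a')
j=28 s[j]='a': k: 1→0; π[28]=1 (border 'a')
j=29 s[j]='c': k: 1→0; π[29]=0 (border '')
j=30 s[j]='a': π[30]=1 (border 'a')
j=31 s[j]='c': k: 1→0; π[31]=0 (border '')
j=32 s[j]='b': π[32]=0 (border '')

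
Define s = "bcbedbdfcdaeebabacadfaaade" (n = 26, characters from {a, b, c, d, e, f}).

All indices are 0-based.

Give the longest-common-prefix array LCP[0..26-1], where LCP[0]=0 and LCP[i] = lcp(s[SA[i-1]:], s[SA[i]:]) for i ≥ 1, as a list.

rank→(start, suffix):
  0 → (21, 'aaade')
  1 → (22, 'aade')
  2 → (14, 'abacadfaaade')
  3 → (16, 'acadfaaade')
  4 → (23, 'ade')
  5 → (18, 'adfaaade')
  6 → (10, 'aeebabacadfaaade')
  7 → (13, 'babacadfaaade')
  8 → (15, 'bacadfaaade')
  9 → (0, 'bcbedbdfcdaeebabacadfaaade')
  10 → (5, 'bdfcdaeebabacadfaaade')
  11 → (2, 'bedbdfcdaeebabacadfaaade')
  12 → (17, 'cadfaaade')
  13 → (1, 'cbedbdfcdaeebabacadfaaade')
  14 → (8, 'cdaeebabacadfaaade')
  15 → (9, 'daeebabacadfaaade')
  16 → (4, 'dbdfcdaeebabacadfaaade')
  17 → (24, 'de')
  18 → (19, 'dfaaade')
  19 → (6, 'dfcdaeebabacadfaaade')
  20 → (25, 'e')
  21 → (12, 'ebabacadfaaade')
  22 → (3, 'edbdfcdaeebabacadfaaade')
  23 → (11, 'eebabacadfaaade')
  24 → (20, 'faaade')
  25 → (7, 'fcdaeebabacadfaaade')

SA = [21, 22, 14, 16, 23, 18, 10, 13, 15, 0, 5, 2, 17, 1, 8, 9, 4, 24, 19, 6, 25, 12, 3, 11, 20, 7]
rank  pair      lcp
   1  s[21:],s[22:]  2  'aa'
   2  s[22:],s[14:]  1  'a'
   3  s[14:],s[16:]  1  'a'
   4  s[16:],s[23:]  1  'a'
   5  s[23:],s[18:]  2  'ad'
   6  s[18:],s[10:]  1  'a'
   7  s[10:],s[13:]  0  ''
   8  s[13:],s[15:]  2  'ba'
   9  s[15:],s[0:]  1  'b'
  10  s[0:],s[5:]  1  'b'
  11  s[5:],s[2:]  1  'b'
  12  s[2:],s[17:]  0  ''
  13  s[17:],s[1:]  1  'c'
  14  s[1:],s[8:]  1  'c'
  15  s[8:],s[9:]  0  ''
  16  s[9:],s[4:]  1  'd'
  17  s[4:],s[24:]  1  'd'
  18  s[24:],s[19:]  1  'd'
  19  s[19:],s[6:]  2  'df'
  20  s[6:],s[25:]  0  ''
  21  s[25:],s[12:]  1  'e'
  22  s[12:],s[3:]  1  'e'
  23  s[3:],s[11:]  1  'e'
  24  s[11:],s[20:]  0  ''
  25  s[20:],s[7:]  1  'f'

[0, 2, 1, 1, 1, 2, 1, 0, 2, 1, 1, 1, 0, 1, 1, 0, 1, 1, 1, 2, 0, 1, 1, 1, 0, 1]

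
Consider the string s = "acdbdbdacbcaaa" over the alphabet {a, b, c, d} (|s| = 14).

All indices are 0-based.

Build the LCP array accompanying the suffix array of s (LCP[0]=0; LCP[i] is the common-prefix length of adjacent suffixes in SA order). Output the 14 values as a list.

[0, 1, 2, 1, 2, 0, 1, 2, 0, 1, 1, 0, 1, 3]

rank→(start, suffix):
  0 → (13, 'a')
  1 → (12, 'aa')
  2 → (11, 'aaa')
  3 → (7, 'acbcaaa')
  4 → (0, 'acdbdbdacbcaaa')
  5 → (9, 'bcaaa')
  6 → (5, 'bdacbcaaa')
  7 → (3, 'bdbdacbcaaa')
  8 → (10, 'caaa')
  9 → (8, 'cbcaaa')
  10 → (1, 'cdbdbdacbcaaa')
  11 → (6, 'dacbcaaa')
  12 → (4, 'dbdacbcaaa')
  13 → (2, 'dbdbdacbcaaa')

SA = [13, 12, 11, 7, 0, 9, 5, 3, 10, 8, 1, 6, 4, 2]
rank  pair      lcp
   1  s[13:],s[12:]  1  'a'
   2  s[12:],s[11:]  2  'aa'
   3  s[11:],s[7:]  1  'a'
   4  s[7:],s[0:]  2  'ac'
   5  s[0:],s[9:]  0  ''
   6  s[9:],s[5:]  1  'b'
   7  s[5:],s[3:]  2  'bd'
   8  s[3:],s[10:]  0  ''
   9  s[10:],s[8:]  1  'c'
  10  s[8:],s[1:]  1  'c'
  11  s[1:],s[6:]  0  ''
  12  s[6:],s[4:]  1  'd'
  13  s[4:],s[2:]  3  'dbd'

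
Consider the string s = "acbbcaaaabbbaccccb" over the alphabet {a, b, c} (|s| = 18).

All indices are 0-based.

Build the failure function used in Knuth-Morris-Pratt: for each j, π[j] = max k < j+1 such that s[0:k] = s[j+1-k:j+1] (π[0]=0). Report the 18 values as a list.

π[0] = 0
j=1 s[j]='c': π[1]=0 (border '')
j=2 s[j]='b': π[2]=0 (border '')
j=3 s[j]='b': π[3]=0 (border '')
j=4 s[j]='c': π[4]=0 (border '')
j=5 s[j]='a': π[5]=1 (border 'a')
j=6 s[j]='a': k: 1→0; π[6]=1 (border 'a')
j=7 s[j]='a': k: 1→0; π[7]=1 (border 'a')
j=8 s[j]='a': k: 1→0; π[8]=1 (border 'a')
j=9 s[j]='b': k: 1→0; π[9]=0 (border '')
j=10 s[j]='b': π[10]=0 (border '')
j=11 s[j]='b': π[11]=0 (border '')
j=12 s[j]='a': π[12]=1 (border 'a')
j=13 s[j]='c': π[13]=2 (border 'ac')
j=14 s[j]='c': k: 2→0; π[14]=0 (border '')
j=15 s[j]='c': π[15]=0 (border '')
j=16 s[j]='c': π[16]=0 (border '')
j=17 s[j]='b': π[17]=0 (border '')

[0, 0, 0, 0, 0, 1, 1, 1, 1, 0, 0, 0, 1, 2, 0, 0, 0, 0]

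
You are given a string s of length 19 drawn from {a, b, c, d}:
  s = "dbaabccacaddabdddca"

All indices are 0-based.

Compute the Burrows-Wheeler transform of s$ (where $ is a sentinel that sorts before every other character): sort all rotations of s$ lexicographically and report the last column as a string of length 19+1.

acbadccdaadcabd$dadb

rank  rotation              last
    0  $dbaabccacaddabdddca  a
    1  a$dbaabccacaddabdddc  c
    2  aabccacaddabdddca$db  b
    3  abccacaddabdddca$dba  a
    4  abdddca$dbaabccacadd  d
    5  acaddabdddca$dbaabcc  c
    6  addabdddca$dbaabccac  c
    7  baabccacaddabdddca$d  d
    8  bccacaddabdddca$dbaa  a
    9  bdddca$dbaabccacadda  a
   10  ca$dbaabccacaddabddd  d
   11  cacaddabdddca$dbaabc  c
   12  caddabdddca$dbaabcca  a
   13  ccacaddabdddca$dbaab  b
   14  dabdddca$dbaabccacad  d
   15  dbaabccacaddabdddca$  $
   16  dca$dbaabccacaddabdd  d
   17  ddabdddca$dbaabccaca  a
   18  ddca$dbaabccacaddabd  d
   19  dddca$dbaabccacaddab  b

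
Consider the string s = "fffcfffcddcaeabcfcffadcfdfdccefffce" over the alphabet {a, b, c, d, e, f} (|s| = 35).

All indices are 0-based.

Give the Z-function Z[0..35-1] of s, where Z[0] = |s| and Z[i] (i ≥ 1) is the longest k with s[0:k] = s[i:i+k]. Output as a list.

Z[0]=35
i=1: fresh scan; Z[1]=2 scan→box=[1,3)
i=2: min(r-i=1, Z[1]=2)=1; Z[2]=1
i=3: fresh scan; Z[3]=0
i=4: fresh scan; Z[4]=4 scan→box=[4,8)
i=5: min(r-i=3, Z[1]=2)=2; Z[5]=2
i=6: min(r-i=2, Z[2]=1)=1; Z[6]=1
i=7: min(r-i=1, Z[3]=0)=0; Z[7]=0
i=8: fresh scan; Z[8]=0
i=9: fresh scan; Z[9]=0
i=10: fresh scan; Z[10]=0
i=11: fresh scan; Z[11]=0
i=12: fresh scan; Z[12]=0
i=13: fresh scan; Z[13]=0
i=14: fresh scan; Z[14]=0
i=15: fresh scan; Z[15]=0
i=16: fresh scan; Z[16]=1 scan→box=[16,17)
i=17: fresh scan; Z[17]=0
i=18: fresh scan; Z[18]=2 scan→box=[18,20)
i=19: min(r-i=1, Z[1]=2)=1; Z[19]=1
i=20: fresh scan; Z[20]=0
i=21: fresh scan; Z[21]=0
i=22: fresh scan; Z[22]=0
i=23: fresh scan; Z[23]=1 scan→box=[23,24)
i=24: fresh scan; Z[24]=0
i=25: fresh scan; Z[25]=1 scan→box=[25,26)
i=26: fresh scan; Z[26]=0
i=27: fresh scan; Z[27]=0
i=28: fresh scan; Z[28]=0
i=29: fresh scan; Z[29]=0
i=30: fresh scan; Z[30]=4 scan→box=[30,34)
i=31: min(r-i=3, Z[1]=2)=2; Z[31]=2
i=32: min(r-i=2, Z[2]=1)=1; Z[32]=1
i=33: min(r-i=1, Z[3]=0)=0; Z[33]=0
i=34: fresh scan; Z[34]=0

[35, 2, 1, 0, 4, 2, 1, 0, 0, 0, 0, 0, 0, 0, 0, 0, 1, 0, 2, 1, 0, 0, 0, 1, 0, 1, 0, 0, 0, 0, 4, 2, 1, 0, 0]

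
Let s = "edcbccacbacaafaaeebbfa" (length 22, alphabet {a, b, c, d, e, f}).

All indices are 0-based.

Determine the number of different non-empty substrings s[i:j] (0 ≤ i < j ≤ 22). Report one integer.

rank | idx | suffix
   0 |  21 | a
   1 |  14 | aaeebbfa
   2 |  11 | aafaaeebbfa
   3 |   9 | acaafaaeebbfa
   4 |   6 | acbacaafaaeebbfa
   5 |  15 | aeebbfa
   6 |  12 | afaaeebbfa
   7 |   8 | bacaafaaeebbfa
   8 |  18 | bbfa
   9 |   3 | bccacbacaafaaeebbfa
  10 |  19 | bfa
  11 |  10 | caafaaeebbfa
  12 |   5 | cacbacaafaaeebbfa
  13 |   7 | cbacaafaaeebbfa
  14 |   2 | cbccacbacaafaaeebbfa
  15 |   4 | ccacbacaafaaeebbfa
  16 |   1 | dcbccacbacaafaaeebbfa
  17 |  17 | ebbfa
  18 |   0 | edcbccacbacaafaaeebbfa
  19 |  16 | eebbfa
  20 |  20 | fa
  21 |  13 | faaeebbfa

SA = [21, 14, 11, 9, 6, 15, 12, 8, 18, 3, 19, 10, 5, 7, 2, 4, 1, 17, 0, 16, 20, 13]
i: (SA[i-1],SA[i]) lcp shared
  1: (21,14) 1 'a'
  2: (14,11) 2 'aa'
  3: (11,9) 1 'a'
  4: (9,6) 2 'ac'
  5: (6,15) 1 'a'
  6: (15,12) 1 'a'
  7: (12,8) 0 ''
  8: (8,18) 1 'b'
  9: (18,3) 1 'b'
  10: (3,19) 1 'b'
  11: (19,10) 0 ''
  12: (10,5) 2 'ca'
  13: (5,7) 1 'c'
  14: (7,2) 2 'cb'
  15: (2,4) 1 'c'
  16: (4,1) 0 ''
  17: (1,17) 0 ''
  18: (17,0) 1 'e'
  19: (0,16) 1 'e'
  20: (16,20) 0 ''
  21: (20,13) 2 'fa'

n(n+1)/2 = 22·23/2 = 253
Σ LCP = 0 + 1 + 2 + 1 + 2 + 1 + 1 + 0 + 1 + 1 + 1 + 0 + 2 + 1 + 2 + 1 + 0 + 0 + 1 + 1 + 0 + 2 = 21
distinct = 253 − 21 = 232

232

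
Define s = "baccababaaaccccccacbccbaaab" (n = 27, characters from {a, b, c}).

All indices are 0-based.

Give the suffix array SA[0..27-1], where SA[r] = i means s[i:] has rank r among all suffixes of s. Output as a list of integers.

rank→(start, suffix):
  0 → (23, 'aaab')
  1 → (8, 'aaaccccccacbccbaaab')
  2 → (24, 'aab')
  3 → (9, 'aaccccccacbccbaaab')
  4 → (25, 'ab')
  5 → (6, 'abaaaccccccacbccbaaab')
  6 → (4, 'ababaaaccccccacbccbaaab')
  7 → (17, 'acbccbaaab')
  8 → (1, 'accababaaaccccccacbccbaaab')
  9 → (10, 'accccccacbccbaaab')
  10 → (26, 'b')
  11 → (22, 'baaab')
  12 → (7, 'baaaccccccacbccbaaab')
  13 → (5, 'babaaaccccccacbccbaaab')
  14 → (0, 'baccababaaaccccccacbccbaaab')
  15 → (19, 'bccbaaab')
  16 → (3, 'cababaaaccccccacbccbaaab')
  17 → (16, 'cacbccbaaab')
  18 → (21, 'cbaaab')
  19 → (18, 'cbccbaaab')
  20 → (2, 'ccababaaaccccccacbccbaaab')
  21 → (15, 'ccacbccbaaab')
  22 → (20, 'ccbaaab')
  23 → (14, 'cccacbccbaaab')
  24 → (13, 'ccccacbccbaaab')
  25 → (12, 'cccccacbccbaaab')
  26 → (11, 'ccccccacbccbaaab')

[23, 8, 24, 9, 25, 6, 4, 17, 1, 10, 26, 22, 7, 5, 0, 19, 3, 16, 21, 18, 2, 15, 20, 14, 13, 12, 11]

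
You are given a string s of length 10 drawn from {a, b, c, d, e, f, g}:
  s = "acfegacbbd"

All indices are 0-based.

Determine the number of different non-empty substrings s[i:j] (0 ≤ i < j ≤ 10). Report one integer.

51

sorted suffixes:
  #0 SA[0]=5  'acbbd'
  #1 SA[1]=0  'acfegacbbd'
  #2 SA[2]=7  'bbd'
  #3 SA[3]=8  'bd'
  #4 SA[4]=6  'cbbd'
  #5 SA[5]=1  'cfegacbbd'
  #6 SA[6]=9  'd'
  #7 SA[7]=3  'egacbbd'
  #8 SA[8]=2  'fegacbbd'
  #9 SA[9]=4  'gacbbd'

SA = [5, 0, 7, 8, 6, 1, 9, 3, 2, 4]
rank  pair      lcp
   1  s[5:],s[0:]  2  'ac'
   2  s[0:],s[7:]  0  ''
   3  s[7:],s[8:]  1  'b'
   4  s[8:],s[6:]  0  ''
   5  s[6:],s[1:]  1  'c'
   6  s[1:],s[9:]  0  ''
   7  s[9:],s[3:]  0  ''
   8  s[3:],s[2:]  0  ''
   9  s[2:],s[4:]  0  ''

n(n+1)/2 = 10·11/2 = 55
Σ LCP = 0 + 2 + 0 + 1 + 0 + 1 + 0 + 0 + 0 + 0 = 4
distinct = 55 − 4 = 51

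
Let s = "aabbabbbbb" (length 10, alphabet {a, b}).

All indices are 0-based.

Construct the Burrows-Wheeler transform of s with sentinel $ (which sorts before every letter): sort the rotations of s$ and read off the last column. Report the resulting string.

b$abbbbabba

rank  rotation     last
    0  $aabbabbbbb  b
    1  aabbabbbbb$  $
    2  abbabbbbb$a  a
    3  abbbbb$aabb  b
    4  b$aabbabbbb  b
    5  babbbbb$aab  b
    6  bb$aabbabbb  b
    7  bbabbbbb$aa  a
    8  bbb$aabbabb  b
    9  bbbb$aabbab  b
   10  bbbbb$aabba  a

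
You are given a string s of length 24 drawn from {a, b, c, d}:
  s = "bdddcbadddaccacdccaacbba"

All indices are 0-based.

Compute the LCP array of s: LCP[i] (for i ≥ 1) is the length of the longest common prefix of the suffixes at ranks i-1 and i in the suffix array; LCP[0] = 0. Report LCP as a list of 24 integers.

[0, 1, 1, 2, 2, 1, 0, 2, 1, 1, 0, 2, 1, 2, 1, 3, 1, 0, 1, 2, 1, 2, 2, 3]

rank | idx | suffix
   0 |  23 | a
   1 |  18 | aacbba
   2 |  19 | acbba
   3 |  10 | accacdccaacbba
   4 |  13 | acdccaacbba
   5 |   6 | adddaccacdccaacbba
   6 |  22 | ba
   7 |   5 | badddaccacdccaacbba
   8 |  21 | bba
   9 |   0 | bdddcbadddaccacdccaacbba
  10 |  17 | caacbba
  11 |  12 | cacdccaacbba
  12 |   4 | cbadddaccacdccaacbba
  13 |  20 | cbba
  14 |  16 | ccaacbba
  15 |  11 | ccacdccaacbba
  16 |  14 | cdccaacbba
  17 |   9 | daccacdccaacbba
  18 |   3 | dcbadddaccacdccaacbba
  19 |  15 | dccaacbba
  20 |   8 | ddaccacdccaacbba
  21 |   2 | ddcbadddaccacdccaacbba
  22 |   7 | dddaccacdccaacbba
  23 |   1 | dddcbadddaccacdccaacbba

SA = [23, 18, 19, 10, 13, 6, 22, 5, 21, 0, 17, 12, 4, 20, 16, 11, 14, 9, 3, 15, 8, 2, 7, 1]
[i] adj suffixes → lcp
  [1] 23/18 → 1 ('a')
  [2] 18/19 → 1 ('a')
  [3] 19/10 → 2 ('ac')
  [4] 10/13 → 2 ('ac')
  [5] 13/6 → 1 ('a')
  [6] 6/22 → 0 ('')
  [7] 22/5 → 2 ('ba')
  [8] 5/21 → 1 ('b')
  [9] 21/0 → 1 ('b')
  [10] 0/17 → 0 ('')
  [11] 17/12 → 2 ('ca')
  [12] 12/4 → 1 ('c')
  [13] 4/20 → 2 ('cb')
  [14] 20/16 → 1 ('c')
  [15] 16/11 → 3 ('cca')
  [16] 11/14 → 1 ('c')
  [17] 14/9 → 0 ('')
  [18] 9/3 → 1 ('d')
  [19] 3/15 → 2 ('dc')
  [20] 15/8 → 1 ('d')
  [21] 8/2 → 2 ('dd')
  [22] 2/7 → 2 ('dd')
  [23] 7/1 → 3 ('ddd')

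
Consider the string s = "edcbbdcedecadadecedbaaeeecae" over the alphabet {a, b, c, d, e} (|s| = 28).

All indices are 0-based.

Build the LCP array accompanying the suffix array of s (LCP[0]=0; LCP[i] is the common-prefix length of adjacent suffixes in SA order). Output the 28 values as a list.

rank→(start, suffix):
  0 → (20, 'aaeeecae')
  1 → (11, 'adadecedbaaeeecae')
  2 → (13, 'adecedbaaeeecae')
  3 → (26, 'ae')
  4 → (21, 'aeeecae')
  5 → (19, 'baaeeecae')
  6 → (3, 'bbdcedecadadecedbaaeeecae')
  7 → (4, 'bdcedecadadecedbaaeeecae')
  8 → (10, 'cadadecedbaaeeecae')
  9 → (25, 'cae')
  10 → (2, 'cbbdcedecadadecedbaaeeecae')
  11 → (16, 'cedbaaeeecae')
  12 → (6, 'cedecadadecedbaaeeecae')
  13 → (12, 'dadecedbaaeeecae')
  14 → (18, 'dbaaeeecae')
  15 → (1, 'dcbbdcedecadadecedbaaeeecae')
  16 → (5, 'dcedecadadecedbaaeeecae')
  17 → (8, 'decadadecedbaaeeecae')
  18 → (14, 'decedbaaeeecae')
  19 → (27, 'e')
  20 → (9, 'ecadadecedbaaeeecae')
  21 → (24, 'ecae')
  22 → (15, 'ecedbaaeeecae')
  23 → (17, 'edbaaeeecae')
  24 → (0, 'edcbbdcedecadadecedbaaeeecae')
  25 → (7, 'edecadadecedbaaeeecae')
  26 → (23, 'eecae')
  27 → (22, 'eeecae')

SA = [20, 11, 13, 26, 21, 19, 3, 4, 10, 25, 2, 16, 6, 12, 18, 1, 5, 8, 14, 27, 9, 24, 15, 17, 0, 7, 23, 22]
rank  pair      lcp
   1  s[20:],s[11:]  1  'a'
   2  s[11:],s[13:]  2  'ad'
   3  s[13:],s[26:]  1  'a'
   4  s[26:],s[21:]  2  'ae'
   5  s[21:],s[19:]  0  ''
   6  s[19:],s[3:]  1  'b'
   7  s[3:],s[4:]  1  'b'
   8  s[4:],s[10:]  0  ''
   9  s[10:],s[25:]  2  'ca'
  10  s[25:],s[2:]  1  'c'
  11  s[2:],s[16:]  1  'c'
  12  s[16:],s[6:]  3  'ced'
  13  s[6:],s[12:]  0  ''
  14  s[12:],s[18:]  1  'd'
  15  s[18:],s[1:]  1  'd'
  16  s[1:],s[5:]  2  'dc'
  17  s[5:],s[8:]  1  'd'
  18  s[8:],s[14:]  3  'dec'
  19  s[14:],s[27:]  0  ''
  20  s[27:],s[9:]  1  'e'
  21  s[9:],s[24:]  3  'eca'
  22  s[24:],s[15:]  2  'ec'
  23  s[15:],s[17:]  1  'e'
  24  s[17:],s[0:]  2  'ed'
  25  s[0:],s[7:]  2  'ed'
  26  s[7:],s[23:]  1  'e'
  27  s[23:],s[22:]  2  'ee'

[0, 1, 2, 1, 2, 0, 1, 1, 0, 2, 1, 1, 3, 0, 1, 1, 2, 1, 3, 0, 1, 3, 2, 1, 2, 2, 1, 2]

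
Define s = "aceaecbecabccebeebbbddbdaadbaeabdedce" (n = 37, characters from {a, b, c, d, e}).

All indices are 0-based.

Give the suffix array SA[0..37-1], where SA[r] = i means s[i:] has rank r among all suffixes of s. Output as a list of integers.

sorted suffixes:
  #0 SA[0]=24  'aadbaeabdedce'
  #1 SA[1]=9  'abccebeebbbddbdaadbaeabdedce'
  #2 SA[2]=30  'abdedce'
  #3 SA[3]=0  'aceaecbecabccebeebbbddbdaadbaeabdedce'
  #4 SA[4]=25  'adbaeabdedce'
  #5 SA[5]=28  'aeabdedce'
  #6 SA[6]=3  'aecbecabccebeebbbddbdaadbaeabdedce'
  #7 SA[7]=27  'baeabdedce'
  #8 SA[8]=17  'bbbddbdaadbaeabdedce'
  #9 SA[9]=18  'bbddbdaadbaeabdedce'
  #10 SA[10]=10  'bccebeebbbddbdaadbaeabdedce'
  #11 SA[11]=22  'bdaadbaeabdedce'
  #12 SA[12]=19  'bddbdaadbaeabdedce'
  #13 SA[13]=31  'bdedce'
  #14 SA[14]=6  'becabccebeebbbddbdaadbaeabdedce'
  #15 SA[15]=14  'beebbbddbdaadbaeabdedce'
  #16 SA[16]=8  'cabccebeebbbddbdaadbaeabdedce'
  #17 SA[17]=5  'cbecabccebeebbbddbdaadbaeabdedce'
  #18 SA[18]=11  'ccebeebbbddbdaadbaeabdedce'
  #19 SA[19]=35  'ce'
  #20 SA[20]=1  'ceaecbecabccebeebbbddbdaadbaeabdedce'
  #21 SA[21]=12  'cebeebbbddbdaadbaeabdedce'
  #22 SA[22]=23  'daadbaeabdedce'
  #23 SA[23]=26  'dbaeabdedce'
  #24 SA[24]=21  'dbdaadbaeabdedce'
  #25 SA[25]=34  'dce'
  #26 SA[26]=20  'ddbdaadbaeabdedce'
  #27 SA[27]=32  'dedce'
  #28 SA[28]=36  'e'
  #29 SA[29]=29  'eabdedce'
  #30 SA[30]=2  'eaecbecabccebeebbbddbdaadbaeabdedce'
  #31 SA[31]=16  'ebbbddbdaadbaeabdedce'
  #32 SA[32]=13  'ebeebbbddbdaadbaeabdedce'
  #33 SA[33]=7  'ecabccebeebbbddbdaadbaeabdedce'
  #34 SA[34]=4  'ecbecabccebeebbbddbdaadbaeabdedce'
  #35 SA[35]=33  'edce'
  #36 SA[36]=15  'eebbbddbdaadbaeabdedce'

[24, 9, 30, 0, 25, 28, 3, 27, 17, 18, 10, 22, 19, 31, 6, 14, 8, 5, 11, 35, 1, 12, 23, 26, 21, 34, 20, 32, 36, 29, 2, 16, 13, 7, 4, 33, 15]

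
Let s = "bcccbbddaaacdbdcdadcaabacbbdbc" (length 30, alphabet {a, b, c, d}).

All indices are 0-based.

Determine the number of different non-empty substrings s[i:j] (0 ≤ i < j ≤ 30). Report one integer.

rank | idx | suffix
   0 |   8 | aaacdbdcdadcaabacbbdbc
   1 |  20 | aabacbbdbc
   2 |   9 | aacdbdcdadcaabacbbdbc
   3 |  21 | abacbbdbc
   4 |  23 | acbbdbc
   5 |  10 | acdbdcdadcaabacbbdbc
   6 |  17 | adcaabacbbdbc
   7 |  22 | bacbbdbc
   8 |  25 | bbdbc
   9 |   4 | bbddaaacdbdcdadcaabacbbdbc
  10 |  28 | bc
  11 |   0 | bcccbbddaaacdbdcdadcaabacbbdbc
  12 |  26 | bdbc
  13 |  13 | bdcdadcaabacbbdbc
  14 |   5 | bddaaacdbdcdadcaabacbbdbc
  15 |  29 | c
  16 |  19 | caabacbbdbc
  17 |  24 | cbbdbc
  18 |   3 | cbbddaaacdbdcdadcaabacbbdbc
  19 |   2 | ccbbddaaacdbdcdadcaabacbbdbc
  20 |   1 | cccbbddaaacdbdcdadcaabacbbdbc
  21 |  15 | cdadcaabacbbdbc
  22 |  11 | cdbdcdadcaabacbbdbc
  23 |   7 | daaacdbdcdadcaabacbbdbc
  24 |  16 | dadcaabacbbdbc
  25 |  27 | dbc
  26 |  12 | dbdcdadcaabacbbdbc
  27 |  18 | dcaabacbbdbc
  28 |  14 | dcdadcaabacbbdbc
  29 |   6 | ddaaacdbdcdadcaabacbbdbc

SA = [8, 20, 9, 21, 23, 10, 17, 22, 25, 4, 28, 0, 26, 13, 5, 29, 19, 24, 3, 2, 1, 15, 11, 7, 16, 27, 12, 18, 14, 6]
i: (SA[i-1],SA[i]) lcp shared
  1: (8,20) 2 'aa'
  2: (20,9) 2 'aa'
  3: (9,21) 1 'a'
  4: (21,23) 1 'a'
  5: (23,10) 2 'ac'
  6: (10,17) 1 'a'
  7: (17,22) 0 ''
  8: (22,25) 1 'b'
  9: (25,4) 3 'bbd'
  10: (4,28) 1 'b'
  11: (28,0) 2 'bc'
  12: (0,26) 1 'b'
  13: (26,13) 2 'bd'
  14: (13,5) 2 'bd'
  15: (5,29) 0 ''
  16: (29,19) 1 'c'
  17: (19,24) 1 'c'
  18: (24,3) 4 'cbbd'
  19: (3,2) 1 'c'
  20: (2,1) 2 'cc'
  21: (1,15) 1 'c'
  22: (15,11) 2 'cd'
  23: (11,7) 0 ''
  24: (7,16) 2 'da'
  25: (16,27) 1 'd'
  26: (27,12) 2 'db'
  27: (12,18) 1 'd'
  28: (18,14) 2 'dc'
  29: (14,6) 1 'd'

n(n+1)/2 = 30·31/2 = 465
Σ LCP = 0 + 2 + 2 + 1 + 1 + 2 + 1 + 0 + 1 + 3 + 1 + 2 + 1 + 2 + 2 + 0 + 1 + 1 + 4 + 1 + 2 + 1 + 2 + 0 + 2 + 1 + 2 + 1 + 2 + 1 = 42
distinct = 465 − 42 = 423

423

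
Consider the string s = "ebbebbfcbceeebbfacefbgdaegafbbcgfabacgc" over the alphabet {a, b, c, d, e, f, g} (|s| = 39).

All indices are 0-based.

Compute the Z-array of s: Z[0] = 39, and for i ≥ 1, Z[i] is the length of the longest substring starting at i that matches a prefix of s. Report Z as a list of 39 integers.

[39, 0, 0, 3, 0, 0, 0, 0, 0, 0, 1, 1, 3, 0, 0, 0, 0, 0, 1, 0, 0, 0, 0, 0, 1, 0, 0, 0, 0, 0, 0, 0, 0, 0, 0, 0, 0, 0, 0]

Z[0]=39
i=1: outside box; Z[1]=0
i=2: outside box; Z[2]=0
i=3: outside box; Z[3]=3 extend→box=[3,6)
i=4: min(r-i=2, Z[1]=0)=0; Z[4]=0
i=5: min(r-i=1, Z[2]=0)=0; Z[5]=0
i=6: outside box; Z[6]=0
i=7: outside box; Z[7]=0
i=8: outside box; Z[8]=0
i=9: outside box; Z[9]=0
i=10: outside box; Z[10]=1 extend→box=[10,11)
i=11: outside box; Z[11]=1 extend→box=[11,12)
i=12: outside box; Z[12]=3 extend→box=[12,15)
i=13: min(r-i=2, Z[1]=0)=0; Z[13]=0
i=14: min(r-i=1, Z[2]=0)=0; Z[14]=0
i=15: outside box; Z[15]=0
i=16: outside box; Z[16]=0
i=17: outside box; Z[17]=0
i=18: outside box; Z[18]=1 extend→box=[18,19)
i=19: outside box; Z[19]=0
i=20: outside box; Z[20]=0
i=21: outside box; Z[21]=0
i=22: outside box; Z[22]=0
i=23: outside box; Z[23]=0
i=24: outside box; Z[24]=1 extend→box=[24,25)
i=25: outside box; Z[25]=0
i=26: outside box; Z[26]=0
i=27: outside box; Z[27]=0
i=28: outside box; Z[28]=0
i=29: outside box; Z[29]=0
i=30: outside box; Z[30]=0
i=31: outside box; Z[31]=0
i=32: outside box; Z[32]=0
i=33: outside box; Z[33]=0
i=34: outside box; Z[34]=0
i=35: outside box; Z[35]=0
i=36: outside box; Z[36]=0
i=37: outside box; Z[37]=0
i=38: outside box; Z[38]=0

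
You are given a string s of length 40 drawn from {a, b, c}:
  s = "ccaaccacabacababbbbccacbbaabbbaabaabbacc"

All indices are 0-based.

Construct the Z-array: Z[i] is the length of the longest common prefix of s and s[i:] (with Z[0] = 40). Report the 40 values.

Z[0]=40
i=1: fresh scan; Z[1]=1 scan→box=[1,2)
i=2: fresh scan; Z[2]=0
i=3: fresh scan; Z[3]=0
i=4: fresh scan; Z[4]=3 scan→box=[4,7)
i=5: min(r-i=2, Z[1]=1)=1; Z[5]=1
i=6: min(r-i=1, Z[2]=0)=0; Z[6]=0
i=7: fresh scan; Z[7]=1 scan→box=[7,8)
i=8: fresh scan; Z[8]=0
i=9: fresh scan; Z[9]=0
i=10: fresh scan; Z[10]=0
i=11: fresh scan; Z[11]=1 scan→box=[11,12)
i=12: fresh scan; Z[12]=0
i=13: fresh scan; Z[13]=0
i=14: fresh scan; Z[14]=0
i=15: fresh scan; Z[15]=0
i=16: fresh scan; Z[16]=0
i=17: fresh scan; Z[17]=0
i=18: fresh scan; Z[18]=0
i=19: fresh scan; Z[19]=3 scan→box=[19,22)
i=20: min(r-i=2, Z[1]=1)=1; Z[20]=1
i=21: min(r-i=1, Z[2]=0)=0; Z[21]=0
i=22: fresh scan; Z[22]=1 scan→box=[22,23)
i=23: fresh scan; Z[23]=0
i=24: fresh scan; Z[24]=0
i=25: fresh scan; Z[25]=0
i=26: fresh scan; Z[26]=0
i=27: fresh scan; Z[27]=0
i=28: fresh scan; Z[28]=0
i=29: fresh scan; Z[29]=0
i=30: fresh scan; Z[30]=0
i=31: fresh scan; Z[31]=0
i=32: fresh scan; Z[32]=0
i=33: fresh scan; Z[33]=0
i=34: fresh scan; Z[34]=0
i=35: fresh scan; Z[35]=0
i=36: fresh scan; Z[36]=0
i=37: fresh scan; Z[37]=0
i=38: fresh scan; Z[38]=2 scan→box=[38,40)
i=39: min(r-i=1, Z[1]=1)=1; Z[39]=1

[40, 1, 0, 0, 3, 1, 0, 1, 0, 0, 0, 1, 0, 0, 0, 0, 0, 0, 0, 3, 1, 0, 1, 0, 0, 0, 0, 0, 0, 0, 0, 0, 0, 0, 0, 0, 0, 0, 2, 1]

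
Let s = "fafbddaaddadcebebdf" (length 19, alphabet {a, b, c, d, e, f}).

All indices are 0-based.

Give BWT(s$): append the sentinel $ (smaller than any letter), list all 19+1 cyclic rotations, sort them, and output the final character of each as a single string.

fddaffeedddababbcd$a

rank  rotation              last
    0  $fafbddaaddadcebebdf  f
    1  aaddadcebebdf$fafbdd  d
    2  adcebebdf$fafbddaadd  d
    3  addadcebebdf$fafbdda  a
    4  afbddaaddadcebebdf$f  f
    5  bddaaddadcebebdf$faf  f
    6  bdf$fafbddaaddadcebe  e
    7  bebdf$fafbddaaddadce  e
    8  cebebdf$fafbddaaddad  d
    9  daaddadcebebdf$fafbd  d
   10  dadcebebdf$fafbddaad  d
   11  dcebebdf$fafbddaadda  a
   12  ddaaddadcebebdf$fafb  b
   13  ddadcebebdf$fafbddaa  a
   14  df$fafbddaaddadcebeb  b
   15  ebdf$fafbddaaddadceb  b
   16  ebebdf$fafbddaaddadc  c
   17  f$fafbddaaddadcebebd  d
   18  fafbddaaddadcebebdf$  $
   19  fbddaaddadcebebdf$fa  a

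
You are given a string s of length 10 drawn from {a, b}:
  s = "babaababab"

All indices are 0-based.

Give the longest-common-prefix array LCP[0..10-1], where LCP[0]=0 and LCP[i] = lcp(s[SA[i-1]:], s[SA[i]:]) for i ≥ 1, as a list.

[0, 1, 2, 3, 4, 0, 1, 2, 3, 4]

sorted suffixes:
  #0 SA[0]=3  'aababab'
  #1 SA[1]=8  'ab'
  #2 SA[2]=1  'abaababab'
  #3 SA[3]=6  'abab'
  #4 SA[4]=4  'ababab'
  #5 SA[5]=9  'b'
  #6 SA[6]=2  'baababab'
  #7 SA[7]=7  'bab'
  #8 SA[8]=0  'babaababab'
  #9 SA[9]=5  'babab'

SA = [3, 8, 1, 6, 4, 9, 2, 7, 0, 5]
[i] adj suffixes → lcp
  [1] 3/8 → 1 ('a')
  [2] 8/1 → 2 ('ab')
  [3] 1/6 → 3 ('aba')
  [4] 6/4 → 4 ('abab')
  [5] 4/9 → 0 ('')
  [6] 9/2 → 1 ('b')
  [7] 2/7 → 2 ('ba')
  [8] 7/0 → 3 ('bab')
  [9] 0/5 → 4 ('baba')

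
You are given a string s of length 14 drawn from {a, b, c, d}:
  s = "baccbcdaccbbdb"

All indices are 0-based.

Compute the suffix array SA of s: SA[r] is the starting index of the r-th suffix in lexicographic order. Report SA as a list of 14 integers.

[7, 1, 13, 0, 10, 4, 11, 9, 3, 8, 2, 5, 6, 12]

rank | idx | suffix
   0 |   7 | accbbdb
   1 |   1 | accbcdaccbbdb
   2 |  13 | b
   3 |   0 | baccbcdaccbbdb
   4 |  10 | bbdb
   5 |   4 | bcdaccbbdb
   6 |  11 | bdb
   7 |   9 | cbbdb
   8 |   3 | cbcdaccbbdb
   9 |   8 | ccbbdb
  10 |   2 | ccbcdaccbbdb
  11 |   5 | cdaccbbdb
  12 |   6 | daccbbdb
  13 |  12 | db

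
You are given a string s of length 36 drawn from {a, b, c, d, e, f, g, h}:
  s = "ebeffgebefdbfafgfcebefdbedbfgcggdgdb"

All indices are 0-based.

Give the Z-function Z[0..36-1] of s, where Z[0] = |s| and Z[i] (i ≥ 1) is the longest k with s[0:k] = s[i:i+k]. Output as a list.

Z[0]=36
i=1: fresh scan; Z[1]=0
i=2: fresh scan; Z[2]=1 scan→box=[2,3)
i=3: fresh scan; Z[3]=0
i=4: fresh scan; Z[4]=0
i=5: fresh scan; Z[5]=0
i=6: fresh scan; Z[6]=4 scan→box=[6,10)
i=7: min(r-i=3, Z[1]=0)=0; Z[7]=0
i=8: min(r-i=2, Z[2]=1)=1; Z[8]=1
i=9: min(r-i=1, Z[3]=0)=0; Z[9]=0
i=10: fresh scan; Z[10]=0
i=11: fresh scan; Z[11]=0
i=12: fresh scan; Z[12]=0
i=13: fresh scan; Z[13]=0
i=14: fresh scan; Z[14]=0
i=15: fresh scan; Z[15]=0
i=16: fresh scan; Z[16]=0
i=17: fresh scan; Z[17]=0
i=18: fresh scan; Z[18]=4 scan→box=[18,22)
i=19: min(r-i=3, Z[1]=0)=0; Z[19]=0
i=20: min(r-i=2, Z[2]=1)=1; Z[20]=1
i=21: min(r-i=1, Z[3]=0)=0; Z[21]=0
i=22: fresh scan; Z[22]=0
i=23: fresh scan; Z[23]=0
i=24: fresh scan; Z[24]=1 scan→box=[24,25)
i=25: fresh scan; Z[25]=0
i=26: fresh scan; Z[26]=0
i=27: fresh scan; Z[27]=0
i=28: fresh scan; Z[28]=0
i=29: fresh scan; Z[29]=0
i=30: fresh scan; Z[30]=0
i=31: fresh scan; Z[31]=0
i=32: fresh scan; Z[32]=0
i=33: fresh scan; Z[33]=0
i=34: fresh scan; Z[34]=0
i=35: fresh scan; Z[35]=0

[36, 0, 1, 0, 0, 0, 4, 0, 1, 0, 0, 0, 0, 0, 0, 0, 0, 0, 4, 0, 1, 0, 0, 0, 1, 0, 0, 0, 0, 0, 0, 0, 0, 0, 0, 0]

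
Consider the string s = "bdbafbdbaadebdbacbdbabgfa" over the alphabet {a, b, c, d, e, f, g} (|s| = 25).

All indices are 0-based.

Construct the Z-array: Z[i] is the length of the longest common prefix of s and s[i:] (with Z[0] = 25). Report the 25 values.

[25, 0, 1, 0, 0, 4, 0, 1, 0, 0, 0, 0, 4, 0, 1, 0, 0, 4, 0, 1, 0, 1, 0, 0, 0]

Z[0]=25
i=1: outside box; Z[1]=0
i=2: outside box; Z[2]=1 scan→box=[2,3)
i=3: outside box; Z[3]=0
i=4: outside box; Z[4]=0
i=5: outside box; Z[5]=4 scan→box=[5,9)
i=6: min(r-i=3, Z[1]=0)=0; Z[6]=0
i=7: min(r-i=2, Z[2]=1)=1; Z[7]=1
i=8: min(r-i=1, Z[3]=0)=0; Z[8]=0
i=9: outside box; Z[9]=0
i=10: outside box; Z[10]=0
i=11: outside box; Z[11]=0
i=12: outside box; Z[12]=4 scan→box=[12,16)
i=13: min(r-i=3, Z[1]=0)=0; Z[13]=0
i=14: min(r-i=2, Z[2]=1)=1; Z[14]=1
i=15: min(r-i=1, Z[3]=0)=0; Z[15]=0
i=16: outside box; Z[16]=0
i=17: outside box; Z[17]=4 scan→box=[17,21)
i=18: min(r-i=3, Z[1]=0)=0; Z[18]=0
i=19: min(r-i=2, Z[2]=1)=1; Z[19]=1
i=20: min(r-i=1, Z[3]=0)=0; Z[20]=0
i=21: outside box; Z[21]=1 scan→box=[21,22)
i=22: outside box; Z[22]=0
i=23: outside box; Z[23]=0
i=24: outside box; Z[24]=0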